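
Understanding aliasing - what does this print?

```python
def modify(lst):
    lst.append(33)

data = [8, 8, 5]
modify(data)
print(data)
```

Key concept: function modifies passed list.
Step by step:
`data = [8, 8, 5]` → data = [8, 8, 5]
`modify(data)` → data = [8, 8, 5, 33]
`print(data)` → prints [8, 8, 5, 33]

Answer: [8, 8, 5, 33]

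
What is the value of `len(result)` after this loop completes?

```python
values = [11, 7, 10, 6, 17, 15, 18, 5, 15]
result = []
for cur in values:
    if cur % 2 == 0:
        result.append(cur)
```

Count even numbers in [11, 7, 10, 6, 17, 15, 18, 5, 15]
`result` takes the values: [] → [10] → [10, 6] → [10, 6, 18]
So `len(result)` = 3

Answer: 3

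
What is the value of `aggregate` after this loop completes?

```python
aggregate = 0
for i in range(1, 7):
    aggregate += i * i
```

Sum of squares 1² to 6² = 91
`aggregate` takes the values: 0 → 1 → 5 → 14 → 30 → 55 → 91

Answer: 91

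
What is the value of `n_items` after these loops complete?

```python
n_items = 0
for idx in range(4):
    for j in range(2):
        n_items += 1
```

4 * 2 = 8
`n_items` takes the values: 0 → 1 → 2 → 3 → 4 → 5 → 6 → 7 → 8

Answer: 8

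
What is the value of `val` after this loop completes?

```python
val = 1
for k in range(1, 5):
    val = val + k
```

Start at 1, add 1 through 4
`val` takes the values: 1 → 2 → 4 → 7 → 11

Answer: 11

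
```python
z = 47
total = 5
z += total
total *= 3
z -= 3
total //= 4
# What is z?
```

Trace:
`z = 47` → z = 47
`total = 5` → total = 5
`z += total` → z = 52
`total *= 3` → total = 15
`z -= 3` → z = 49
`total //= 4` → total = 3
So z = 49

Answer: 49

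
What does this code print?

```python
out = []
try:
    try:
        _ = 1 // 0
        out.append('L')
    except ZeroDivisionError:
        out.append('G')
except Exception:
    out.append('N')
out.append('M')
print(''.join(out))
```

Execution trace: 'G' (inner except ZeroDivisionError) → 'M' (after the try/except). Output: GM

Answer: GM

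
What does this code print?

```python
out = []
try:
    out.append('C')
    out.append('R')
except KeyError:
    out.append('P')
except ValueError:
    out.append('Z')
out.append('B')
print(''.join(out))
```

Execution trace: 'C' (try body) → 'R' (try body, no exception) → 'B' (after the try/except). Output: CRB

Answer: CRB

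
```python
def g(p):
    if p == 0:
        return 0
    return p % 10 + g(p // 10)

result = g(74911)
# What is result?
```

Sum of digits of 74911: 1 + 1 + 9 + 4 + 7 = 22

Answer: 22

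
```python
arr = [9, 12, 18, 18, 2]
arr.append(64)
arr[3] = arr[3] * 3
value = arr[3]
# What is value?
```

Trace:
`arr = [9, 12, 18, 18, 2]` → arr = [9, 12, 18, 18, 2]
`arr.append(64)` → arr = [9, 12, 18, 18, 2, 64]
`arr[3] = arr[3] * 3` → arr = [9, 12, 18, 54, 2, 64]
`value = arr[3]` → value = 54
So value = 54

Answer: 54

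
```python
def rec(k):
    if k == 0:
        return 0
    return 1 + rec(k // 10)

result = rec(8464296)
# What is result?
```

Count of digits of 8464296: 7

Answer: 7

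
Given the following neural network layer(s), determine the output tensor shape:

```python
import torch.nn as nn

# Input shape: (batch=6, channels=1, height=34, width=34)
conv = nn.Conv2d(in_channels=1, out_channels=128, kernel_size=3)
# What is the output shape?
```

Input: (6, 1, 34, 34) -> Output: (6, 128, 32, 32)

Answer: (6, 128, 32, 32)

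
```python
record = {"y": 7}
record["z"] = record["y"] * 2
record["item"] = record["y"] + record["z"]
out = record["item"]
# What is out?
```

Trace:
`record = {"y": 7}` → record = {'y': 7}
`record["z"] = record["y"] * 2` → record = {'y': 7, 'z': 14}
`record["item"] = record["y"] + record["z"]` → record = {'y': 7, 'z': 14, 'item': 21}
`out = record["item"]` → out = 21
So out = 21

Answer: 21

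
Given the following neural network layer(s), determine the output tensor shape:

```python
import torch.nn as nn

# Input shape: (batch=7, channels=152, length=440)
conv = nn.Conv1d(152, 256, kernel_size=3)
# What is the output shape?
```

Input: (7, 152, 440) -> Output: (7, 256, 438)

Answer: (7, 256, 438)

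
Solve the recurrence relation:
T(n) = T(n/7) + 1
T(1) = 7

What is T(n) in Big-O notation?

Each step divides n by 7 and adds 1. After log_7(n) steps we reach T(1)=7. So T(n) = 1·log_7(n) + 7 = O(log n).

Answer: O(log n)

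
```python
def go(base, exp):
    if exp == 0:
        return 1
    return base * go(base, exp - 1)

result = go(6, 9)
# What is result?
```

go(6, 9) = 6 * 6 * 6 * 6 * 6 * 6 * 6 * 6 * 6 = 10077696

Answer: 10077696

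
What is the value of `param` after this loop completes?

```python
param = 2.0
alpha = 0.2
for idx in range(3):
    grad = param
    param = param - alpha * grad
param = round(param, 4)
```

Gradient descent: w = 2.0 * (1 - 0.2)^3
`param` takes the values: 2.0 → 1.6 → 1.28 → 1.024

Answer: 1.024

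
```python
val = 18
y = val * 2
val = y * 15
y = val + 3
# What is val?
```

Trace:
`val = 18` → val = 18
`y = val * 2` → y = 36
`val = y * 15` → val = 540
`y = val + 3` → y = 543
So val = 540

Answer: 540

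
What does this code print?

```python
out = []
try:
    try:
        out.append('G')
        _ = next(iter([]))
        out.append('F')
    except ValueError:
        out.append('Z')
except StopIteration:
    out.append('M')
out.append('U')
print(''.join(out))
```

Execution trace: 'G' (inner try body) → 'M' (outer except StopIteration) → 'U' (after the try/except). Output: GMU

Answer: GMU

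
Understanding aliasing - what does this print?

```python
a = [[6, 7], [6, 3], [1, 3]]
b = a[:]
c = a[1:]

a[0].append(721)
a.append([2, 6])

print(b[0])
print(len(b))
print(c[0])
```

Key concept: slice with nested mutation.
Step by step:
`a = [[6, 7], [6, 3], [1, 3]]` → a = [[6, 7], [6, 3], [1, 3]]
`b = a[:]` → b = [[6, 7], [6, 3], [1, 3]]
`c = a[1:]` → c = [[6, 3], [1, 3]]
`a[0].append(721)` → a = [[6, 7, 721], [6, 3], [1, 3]]; b = [[6, 7, 721], [6, 3], [1, 3]]
`a.append([2, 6])` → a = [[6, 7, 721], [6, 3], [1, 3], [2, 6]]
`print(b[0])` → prints [6, 7, 721]
`print(len(b))` → prints 3
`print(c[0])` → prints [6, 3]

Answer:
[6, 7, 721]
3
[6, 3]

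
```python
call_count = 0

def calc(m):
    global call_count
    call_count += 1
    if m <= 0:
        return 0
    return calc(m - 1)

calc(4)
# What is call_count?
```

Linear recursion stepping by 1: 5 calls from m=4 down to ≤0.

Answer: 5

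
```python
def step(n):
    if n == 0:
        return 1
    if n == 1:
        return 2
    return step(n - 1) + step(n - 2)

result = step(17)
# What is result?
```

Build up from base cases: step(0)=1, step(1)=2, step(2)=3, step(3)=5, step(4)=8, step(5)=13, step(6)=21, ..., step(17)=4181

Answer: 4181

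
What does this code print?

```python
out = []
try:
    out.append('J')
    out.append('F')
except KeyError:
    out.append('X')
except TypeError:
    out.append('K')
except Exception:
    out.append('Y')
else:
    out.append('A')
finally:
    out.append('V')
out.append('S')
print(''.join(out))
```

Execution trace: 'J' (try body) → 'F' (try body, no exception) → 'A' (else) → 'V' (finally) → 'S' (after the try/except). Output: JFAVS

Answer: JFAVS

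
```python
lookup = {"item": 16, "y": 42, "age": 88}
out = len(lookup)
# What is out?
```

Trace:
`lookup = {"item": 16, "y": 42, "age": 88}` → lookup = {'item': 16, 'y': 42, 'age': 88}
`out = len(lookup)` → out = 3
So out = 3

Answer: 3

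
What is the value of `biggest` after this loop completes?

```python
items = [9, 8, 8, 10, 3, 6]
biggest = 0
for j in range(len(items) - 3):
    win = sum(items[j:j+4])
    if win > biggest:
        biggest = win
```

Max sum of 4-element window in [9, 8, 8, 10, 3, 6]
`biggest` takes the values: 0 → 35

Answer: 35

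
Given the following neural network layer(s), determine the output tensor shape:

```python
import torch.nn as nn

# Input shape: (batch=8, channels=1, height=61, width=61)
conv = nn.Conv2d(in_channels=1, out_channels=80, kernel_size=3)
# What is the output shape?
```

Input: (8, 1, 61, 61) -> Output: (8, 80, 59, 59)

Answer: (8, 80, 59, 59)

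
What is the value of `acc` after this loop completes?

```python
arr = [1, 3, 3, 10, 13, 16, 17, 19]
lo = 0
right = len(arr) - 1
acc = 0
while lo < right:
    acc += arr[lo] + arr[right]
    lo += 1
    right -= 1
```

Sum of pairs from ends
`acc` takes the values: 0 → 20 → 40 → 59 → 82

Answer: 82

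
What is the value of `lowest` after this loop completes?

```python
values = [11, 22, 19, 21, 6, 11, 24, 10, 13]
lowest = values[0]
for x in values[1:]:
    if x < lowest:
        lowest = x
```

Minimum of [11, 22, 19, 21, 6, 11, 24, 10, 13]
`lowest` takes the values: 11 → 6

Answer: 6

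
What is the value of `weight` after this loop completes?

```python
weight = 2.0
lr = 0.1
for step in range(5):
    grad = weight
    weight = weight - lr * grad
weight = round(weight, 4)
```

Gradient descent: w = 2.0 * (1 - 0.1)^5
`weight` takes the values: 2.0 → 1.8 → 1.62 → 1.458 → 1.3122 → 1.18098 → 1.181

Answer: 1.181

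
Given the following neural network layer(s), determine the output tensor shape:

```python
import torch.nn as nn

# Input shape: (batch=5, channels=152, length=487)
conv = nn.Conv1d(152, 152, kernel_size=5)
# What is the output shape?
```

Input: (5, 152, 487) -> Output: (5, 152, 483)

Answer: (5, 152, 483)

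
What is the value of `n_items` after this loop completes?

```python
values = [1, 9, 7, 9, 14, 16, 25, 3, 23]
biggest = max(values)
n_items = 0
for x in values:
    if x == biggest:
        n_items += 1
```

Count of max value 25 in [1, 9, 7, 9, 14, 16, 25, 3, 23]
`n_items` takes the values: 0 → 1

Answer: 1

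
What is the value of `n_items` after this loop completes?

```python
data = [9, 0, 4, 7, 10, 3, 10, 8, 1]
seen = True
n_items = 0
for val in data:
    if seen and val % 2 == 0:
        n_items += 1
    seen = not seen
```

Count even values at even positions
`n_items` takes the values: 0 → 1 → 2 → 3

Answer: 3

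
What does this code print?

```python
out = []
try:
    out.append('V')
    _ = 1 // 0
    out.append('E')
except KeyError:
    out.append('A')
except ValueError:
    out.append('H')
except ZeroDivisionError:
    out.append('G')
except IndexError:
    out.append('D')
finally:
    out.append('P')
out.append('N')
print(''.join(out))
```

Execution trace: 'V' (try body) → 'G' (except ZeroDivisionError) → 'P' (finally) → 'N' (after the try/except). Output: VGPN

Answer: VGPN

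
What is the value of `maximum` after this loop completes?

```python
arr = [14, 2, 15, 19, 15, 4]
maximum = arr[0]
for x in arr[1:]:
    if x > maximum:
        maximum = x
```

Maximum of [14, 2, 15, 19, 15, 4]
`maximum` takes the values: 14 → 15 → 19

Answer: 19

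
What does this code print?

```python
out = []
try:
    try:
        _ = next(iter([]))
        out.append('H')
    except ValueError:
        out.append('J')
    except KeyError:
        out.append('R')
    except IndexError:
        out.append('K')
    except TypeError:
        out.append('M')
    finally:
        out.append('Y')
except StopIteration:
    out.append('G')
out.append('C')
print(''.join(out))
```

Execution trace: 'Y' (finally) → 'G' (outer except StopIteration) → 'C' (after the try/except). Output: YGC

Answer: YGC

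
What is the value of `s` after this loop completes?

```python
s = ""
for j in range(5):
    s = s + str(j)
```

Concatenate digits 0 to 4
`s` takes the values: "" → "0" → "01" → "012" → "0123" → "01234"

Answer: "01234"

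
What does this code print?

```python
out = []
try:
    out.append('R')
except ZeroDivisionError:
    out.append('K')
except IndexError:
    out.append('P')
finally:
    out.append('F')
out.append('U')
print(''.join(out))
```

Execution trace: 'R' (try body, no exception) → 'F' (finally) → 'U' (after the try/except). Output: RFU

Answer: RFU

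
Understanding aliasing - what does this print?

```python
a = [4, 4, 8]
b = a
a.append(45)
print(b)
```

Key concept: basic list aliasing.
Step by step:
`a = [4, 4, 8]` → a = [4, 4, 8]
`b = a` → b = [4, 4, 8] (same object as a)
`a.append(45)` → a = [4, 4, 8, 45] (same object as b); b = [4, 4, 8, 45] (same object as a)
`print(b)` → prints [4, 4, 8, 45]

Answer: [4, 4, 8, 45]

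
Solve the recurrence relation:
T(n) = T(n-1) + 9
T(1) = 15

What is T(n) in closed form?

Unrolling: T(n) = T(1) + 9·(n-1) = 15 + 9(n-1) = 9n + 6.

Answer: T(n) = 9n + 6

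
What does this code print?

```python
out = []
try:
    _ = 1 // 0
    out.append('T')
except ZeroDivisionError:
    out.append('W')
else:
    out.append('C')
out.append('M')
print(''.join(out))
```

Execution trace: 'W' (except ZeroDivisionError) → 'M' (after the try/except). Output: WM

Answer: WM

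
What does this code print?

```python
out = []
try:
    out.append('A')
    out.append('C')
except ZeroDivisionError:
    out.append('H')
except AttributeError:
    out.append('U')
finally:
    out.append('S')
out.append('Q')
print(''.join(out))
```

Execution trace: 'A' (try body) → 'C' (try body, no exception) → 'S' (finally) → 'Q' (after the try/except). Output: ACSQ

Answer: ACSQ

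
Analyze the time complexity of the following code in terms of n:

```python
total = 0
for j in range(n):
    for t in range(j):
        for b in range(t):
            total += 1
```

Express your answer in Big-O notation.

Each loop level contributes: n × n × n. Multiplying the contributions gives O(n^3).

Answer: O(n^3)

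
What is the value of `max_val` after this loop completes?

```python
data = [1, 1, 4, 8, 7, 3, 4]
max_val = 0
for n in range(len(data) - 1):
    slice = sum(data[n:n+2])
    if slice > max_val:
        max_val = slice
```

Max sum of 2-element window in [1, 1, 4, 8, 7, 3, 4]
`max_val` takes the values: 0 → 2 → 5 → 12 → 15

Answer: 15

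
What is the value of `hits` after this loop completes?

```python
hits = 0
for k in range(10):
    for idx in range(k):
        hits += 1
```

Triangle number: 0+1+2+...+9
`hits` takes the values: 0 → 1 → 2 → 3 → 4 → 5 → 6 → 7 → 8 → 9 → 10 → 11 → 12 → 13 → 14 → 15 → 16 → 17 → 18 → 19 → 20 → 21 → 22 → 23 → 24 → 25 → 26 → 27 → 28 → 29 → … → 41 → 42 → 43 → 44 → 45

Answer: 45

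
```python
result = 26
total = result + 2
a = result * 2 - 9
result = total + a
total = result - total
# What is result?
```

Trace:
`result = 26` → result = 26
`total = result + 2` → total = 28
`a = result * 2 - 9` → a = 43
`result = total + a` → result = 71
`total = result - total` → total = 43
So result = 71

Answer: 71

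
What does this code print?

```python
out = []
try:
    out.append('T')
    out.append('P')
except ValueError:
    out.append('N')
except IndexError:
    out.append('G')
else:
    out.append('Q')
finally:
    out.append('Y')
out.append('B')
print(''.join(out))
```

Execution trace: 'T' (try body) → 'P' (try body, no exception) → 'Q' (else) → 'Y' (finally) → 'B' (after the try/except). Output: TPQYB

Answer: TPQYB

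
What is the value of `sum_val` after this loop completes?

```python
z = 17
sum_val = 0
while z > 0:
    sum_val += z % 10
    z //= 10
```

Sum digits of 17
`sum_val` takes the values: 0 → 7 → 8

Answer: 8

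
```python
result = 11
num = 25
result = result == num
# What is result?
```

Trace:
`result = 11` → result = 11
`num = 25` → num = 25
`result = result == num` → result = False
So result = False

Answer: False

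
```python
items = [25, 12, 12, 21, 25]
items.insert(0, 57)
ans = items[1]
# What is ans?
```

Trace:
`items = [25, 12, 12, 21, 25]` → items = [25, 12, 12, 21, 25]
`items.insert(0, 57)` → items = [57, 25, 12, 12, 21, 25]
`ans = items[1]` → ans = 25
So ans = 25

Answer: 25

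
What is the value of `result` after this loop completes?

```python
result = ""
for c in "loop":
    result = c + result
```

Reverse 'loop'
`result` takes the values: "" → "l" → "ol" → "ool" → "pool"

Answer: "pool"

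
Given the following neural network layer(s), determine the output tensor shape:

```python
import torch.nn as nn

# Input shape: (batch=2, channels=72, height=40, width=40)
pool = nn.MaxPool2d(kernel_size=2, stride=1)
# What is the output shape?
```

Input: (2, 72, 40, 40) -> Output: (2, 72, 39, 39)

Answer: (2, 72, 39, 39)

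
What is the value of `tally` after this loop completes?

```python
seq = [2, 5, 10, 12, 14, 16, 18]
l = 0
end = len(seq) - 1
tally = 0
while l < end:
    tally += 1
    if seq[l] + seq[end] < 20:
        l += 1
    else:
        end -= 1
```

Steps to find pair summing to 20
`tally` takes the values: 0 → 1 → 2 → 3 → 4 → 5 → 6

Answer: 6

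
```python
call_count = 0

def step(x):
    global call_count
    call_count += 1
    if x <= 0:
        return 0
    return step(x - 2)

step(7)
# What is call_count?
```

Linear recursion stepping by 2: 5 calls from x=7 down to ≤0.

Answer: 5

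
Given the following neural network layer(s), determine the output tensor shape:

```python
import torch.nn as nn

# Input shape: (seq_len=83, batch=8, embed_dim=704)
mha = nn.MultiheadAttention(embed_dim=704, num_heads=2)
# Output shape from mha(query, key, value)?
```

Input: (83, 8, 704) -> Output: (83, 8, 704)

Answer: (83, 8, 704)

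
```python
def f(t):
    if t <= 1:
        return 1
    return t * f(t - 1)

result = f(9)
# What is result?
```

f(9) = 9 * 8 * 7 * 6 * 5 * 4 * 3 * 2 * 1 = 362880

Answer: 362880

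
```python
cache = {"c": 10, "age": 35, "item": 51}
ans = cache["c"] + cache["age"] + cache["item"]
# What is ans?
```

Trace:
`cache = {"c": 10, "age": 35, "item": 51}` → cache = {'c': 10, 'age': 35, 'item': 51}
`ans = cache["c"] + cache["age"] + cache["item"]` → ans = 96
So ans = 96

Answer: 96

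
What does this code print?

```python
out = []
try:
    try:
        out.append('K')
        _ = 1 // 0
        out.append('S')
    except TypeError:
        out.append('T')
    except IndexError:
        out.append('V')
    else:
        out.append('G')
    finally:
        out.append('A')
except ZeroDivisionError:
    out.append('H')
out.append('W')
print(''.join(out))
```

Execution trace: 'K' (try body) → 'A' (finally) → 'H' (outer except ZeroDivisionError) → 'W' (after the try/except). Output: KAHW

Answer: KAHW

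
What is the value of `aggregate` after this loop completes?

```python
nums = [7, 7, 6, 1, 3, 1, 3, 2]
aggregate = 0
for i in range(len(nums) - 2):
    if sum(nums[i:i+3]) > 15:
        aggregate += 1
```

Count windows with sum > 15
`aggregate` takes the values: 0 → 1

Answer: 1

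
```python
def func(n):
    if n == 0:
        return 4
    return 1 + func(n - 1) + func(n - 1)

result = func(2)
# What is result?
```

func(n) = 1 + 2·func(n-1), func(0)=4. Closed form: (4+1)·2^2 - 1 = 19.

Answer: 19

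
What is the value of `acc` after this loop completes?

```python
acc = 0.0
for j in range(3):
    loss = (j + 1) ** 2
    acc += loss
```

Sum of squared losses 1² + 2² + ... + 3²
`acc` takes the values: 0.0 → 1.0 → 5.0 → 14.0

Answer: 14.0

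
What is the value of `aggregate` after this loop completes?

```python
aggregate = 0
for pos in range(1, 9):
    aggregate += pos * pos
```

Sum of squares 1² to 8² = 204
`aggregate` takes the values: 0 → 1 → 5 → 14 → 30 → 55 → 91 → 140 → 204

Answer: 204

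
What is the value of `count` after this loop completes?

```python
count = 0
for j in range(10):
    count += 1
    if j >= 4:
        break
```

Loop breaks when j reaches 4, count is 5
`count` takes the values: 0 → 1 → 2 → 3 → 4 → 5

Answer: 5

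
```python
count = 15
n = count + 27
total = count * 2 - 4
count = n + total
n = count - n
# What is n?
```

Trace:
`count = 15` → count = 15
`n = count + 27` → n = 42
`total = count * 2 - 4` → total = 26
`count = n + total` → count = 68
`n = count - n` → n = 26
So n = 26

Answer: 26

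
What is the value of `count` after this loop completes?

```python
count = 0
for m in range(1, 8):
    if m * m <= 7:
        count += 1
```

Count numbers where m² ≤ 7
`count` takes the values: 0 → 1 → 2

Answer: 2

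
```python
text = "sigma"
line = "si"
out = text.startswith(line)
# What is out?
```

Trace:
`text = "sigma"` → text = 'sigma'
`line = "si"` → line = 'si'
`out = text.startswith(line)` → out = True
So out = True

Answer: True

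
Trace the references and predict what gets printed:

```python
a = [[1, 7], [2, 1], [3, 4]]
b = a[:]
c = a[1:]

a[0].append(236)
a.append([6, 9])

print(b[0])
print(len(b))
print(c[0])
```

Key concept: slice with nested mutation.
Step by step:
`a = [[1, 7], [2, 1], [3, 4]]` → a = [[1, 7], [2, 1], [3, 4]]
`b = a[:]` → b = [[1, 7], [2, 1], [3, 4]]
`c = a[1:]` → c = [[2, 1], [3, 4]]
`a[0].append(236)` → a = [[1, 7, 236], [2, 1], [3, 4]]; b = [[1, 7, 236], [2, 1], [3, 4]]
`a.append([6, 9])` → a = [[1, 7, 236], [2, 1], [3, 4], [6, 9]]
`print(b[0])` → prints [1, 7, 236]
`print(len(b))` → prints 3
`print(c[0])` → prints [2, 1]

Answer:
[1, 7, 236]
3
[2, 1]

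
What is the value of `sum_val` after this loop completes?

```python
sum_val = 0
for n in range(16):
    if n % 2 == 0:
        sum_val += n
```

Sum of even numbers 0 to 15
`sum_val` takes the values: 0 → 2 → 6 → 12 → 20 → 30 → 42 → 56

Answer: 56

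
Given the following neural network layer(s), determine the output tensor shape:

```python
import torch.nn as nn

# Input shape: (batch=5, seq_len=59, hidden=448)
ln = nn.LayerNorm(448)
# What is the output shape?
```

Input: (5, 59, 448) -> Output: (5, 59, 448)

Answer: (5, 59, 448)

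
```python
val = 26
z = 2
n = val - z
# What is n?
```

Trace:
`val = 26` → val = 26
`z = 2` → z = 2
`n = val - z` → n = 24
So n = 24

Answer: 24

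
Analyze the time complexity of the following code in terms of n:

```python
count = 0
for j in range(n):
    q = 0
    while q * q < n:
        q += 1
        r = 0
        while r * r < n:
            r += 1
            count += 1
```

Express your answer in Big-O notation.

Each loop level contributes: n × √n × √n. Multiplying the contributions gives O(n^2).

Answer: O(n^2)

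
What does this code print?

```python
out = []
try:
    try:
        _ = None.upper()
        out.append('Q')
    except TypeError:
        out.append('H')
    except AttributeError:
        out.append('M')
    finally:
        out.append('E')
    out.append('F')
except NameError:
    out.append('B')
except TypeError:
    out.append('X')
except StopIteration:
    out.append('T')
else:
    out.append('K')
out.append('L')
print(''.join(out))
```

Execution trace: 'M' (inner except AttributeError) → 'E' (inner finally) → 'F' (try body, no exception) → 'K' (else) → 'L' (after the try/except). Output: MEFKL

Answer: MEFKL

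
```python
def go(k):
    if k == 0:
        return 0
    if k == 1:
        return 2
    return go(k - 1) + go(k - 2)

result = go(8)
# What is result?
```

Build up from base cases: go(0)=0, go(1)=2, go(2)=2, go(3)=4, go(4)=6, go(5)=10, go(6)=16, ..., go(8)=42

Answer: 42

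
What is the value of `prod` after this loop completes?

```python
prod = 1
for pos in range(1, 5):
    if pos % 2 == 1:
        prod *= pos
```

Product of odd numbers 1 to 4
`prod` takes the values: 1 → 3

Answer: 3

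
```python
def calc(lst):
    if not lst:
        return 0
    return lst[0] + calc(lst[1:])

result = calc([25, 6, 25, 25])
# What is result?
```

25 + 6 + 25 + 25 + 0 = 81

Answer: 81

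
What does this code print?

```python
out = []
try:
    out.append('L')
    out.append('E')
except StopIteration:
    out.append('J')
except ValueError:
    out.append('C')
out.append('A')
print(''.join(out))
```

Execution trace: 'L' (try body) → 'E' (try body, no exception) → 'A' (after the try/except). Output: LEA

Answer: LEA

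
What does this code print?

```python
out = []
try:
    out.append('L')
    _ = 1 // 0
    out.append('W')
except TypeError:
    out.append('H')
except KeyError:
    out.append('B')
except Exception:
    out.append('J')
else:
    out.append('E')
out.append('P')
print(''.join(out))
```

Execution trace: 'L' (try body) → 'J' (except Exception) → 'P' (after the try/except). Output: LJP

Answer: LJP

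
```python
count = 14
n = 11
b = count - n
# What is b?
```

Trace:
`count = 14` → count = 14
`n = 11` → n = 11
`b = count - n` → b = 3
So b = 3

Answer: 3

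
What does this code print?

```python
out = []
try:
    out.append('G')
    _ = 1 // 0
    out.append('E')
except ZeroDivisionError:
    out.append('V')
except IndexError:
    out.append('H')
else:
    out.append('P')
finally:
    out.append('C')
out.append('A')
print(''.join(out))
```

Execution trace: 'G' (try body) → 'V' (except ZeroDivisionError) → 'C' (finally) → 'A' (after the try/except). Output: GVCA

Answer: GVCA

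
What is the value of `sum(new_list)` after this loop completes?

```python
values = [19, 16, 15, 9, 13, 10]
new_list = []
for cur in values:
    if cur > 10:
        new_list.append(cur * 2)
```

Sum of doubled values > 10
`new_list` takes the values: [] → [38] → [38, 32] → [38, 32, 30] → [38, 32, 30, 26]
So `sum(new_list)` = 126

Answer: 126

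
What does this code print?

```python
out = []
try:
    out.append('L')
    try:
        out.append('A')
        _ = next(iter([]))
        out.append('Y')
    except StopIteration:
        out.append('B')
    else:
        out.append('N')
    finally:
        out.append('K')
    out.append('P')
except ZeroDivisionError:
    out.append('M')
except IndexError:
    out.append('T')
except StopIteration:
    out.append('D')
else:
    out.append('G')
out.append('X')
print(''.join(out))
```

Execution trace: 'L' (try body) → 'A' (inner try body) → 'B' (inner except StopIteration) → 'K' (inner finally) → 'P' (try body, no exception) → 'G' (else) → 'X' (after the try/except). Output: LABKPGX

Answer: LABKPGX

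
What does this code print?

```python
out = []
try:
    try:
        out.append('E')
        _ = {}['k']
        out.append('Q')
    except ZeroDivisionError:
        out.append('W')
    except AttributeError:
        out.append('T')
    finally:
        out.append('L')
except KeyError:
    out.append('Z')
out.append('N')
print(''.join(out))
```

Execution trace: 'E' (try body) → 'L' (finally) → 'Z' (outer except KeyError) → 'N' (after the try/except). Output: ELZN

Answer: ELZN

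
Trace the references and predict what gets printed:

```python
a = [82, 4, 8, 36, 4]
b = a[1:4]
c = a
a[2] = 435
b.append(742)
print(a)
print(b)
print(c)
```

Key concept: slice vs alias.
Step by step:
`a = [82, 4, 8, 36, 4]` → a = [82, 4, 8, 36, 4]
`b = a[1:4]` → b = [4, 8, 36]
`c = a` → c = [82, 4, 8, 36, 4] (same object as a)
`a[2] = 435` → a = [82, 4, 435, 36, 4] (same object as c); c = [82, 4, 435, 36, 4] (same object as a)
`b.append(742)` → b = [4, 8, 36, 742]
`print(a)` → prints [82, 4, 435, 36, 4]
`print(b)` → prints [4, 8, 36, 742]
`print(c)` → prints [82, 4, 435, 36, 4]

Answer:
[82, 4, 435, 36, 4]
[4, 8, 36, 742]
[82, 4, 435, 36, 4]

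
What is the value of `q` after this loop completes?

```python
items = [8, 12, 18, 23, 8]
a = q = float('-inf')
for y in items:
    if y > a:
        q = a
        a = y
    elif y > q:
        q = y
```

Second largest (with repeats) in [8, 12, 18, 23, 8]
`q` takes the values: -inf → 8 → 12 → 18

Answer: 18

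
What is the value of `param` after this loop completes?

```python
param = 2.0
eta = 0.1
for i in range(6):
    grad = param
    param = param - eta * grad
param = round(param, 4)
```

Gradient descent: w = 2.0 * (1 - 0.1)^6
`param` takes the values: 2.0 → 1.8 → 1.62 → 1.458 → 1.3122 → 1.18098 → 1.062882 → 1.0629

Answer: 1.0629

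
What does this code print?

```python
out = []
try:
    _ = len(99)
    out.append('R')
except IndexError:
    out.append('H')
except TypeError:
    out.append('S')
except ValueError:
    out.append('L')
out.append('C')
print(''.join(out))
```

Execution trace: 'S' (except TypeError) → 'C' (after the try/except). Output: SC

Answer: SC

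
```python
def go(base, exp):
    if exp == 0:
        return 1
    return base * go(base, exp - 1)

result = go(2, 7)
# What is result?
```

go(2, 7) = 2 * 2 * 2 * 2 * 2 * 2 * 2 = 128

Answer: 128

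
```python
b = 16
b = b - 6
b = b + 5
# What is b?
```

Trace:
`b = 16` → b = 16
`b = b - 6` → b = 10
`b = b + 5` → b = 15
So b = 15

Answer: 15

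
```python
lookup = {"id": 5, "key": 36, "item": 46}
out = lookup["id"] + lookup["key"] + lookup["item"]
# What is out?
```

Trace:
`lookup = {"id": 5, "key": 36, "item": 46}` → lookup = {'id': 5, 'key': 36, 'item': 46}
`out = lookup["id"] + lookup["key"] + lookup["item"]` → out = 87
So out = 87

Answer: 87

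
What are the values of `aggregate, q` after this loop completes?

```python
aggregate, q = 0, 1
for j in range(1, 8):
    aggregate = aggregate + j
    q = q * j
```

Sum and factorial of 1 to 7
`aggregate, q` takes the values: (0, 1) → (1, 1) → (3, 1) → (3, 2) → (6, 2) → (6, 6) → (10, 6) → (10, 24) → (15, 24) → (15, 120) → (21, 120) → (21, 720) → (28, 720) → (28, 5040)

Answer: 28, 5040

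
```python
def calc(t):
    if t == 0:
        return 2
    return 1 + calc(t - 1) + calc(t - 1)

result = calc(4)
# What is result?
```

calc(t) = 1 + 2·calc(t-1), calc(0)=2. Closed form: (2+1)·2^4 - 1 = 47.

Answer: 47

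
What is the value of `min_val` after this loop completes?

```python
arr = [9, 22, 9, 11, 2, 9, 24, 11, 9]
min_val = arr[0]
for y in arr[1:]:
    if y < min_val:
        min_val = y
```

Minimum of [9, 22, 9, 11, 2, 9, 24, 11, 9]
`min_val` takes the values: 9 → 2

Answer: 2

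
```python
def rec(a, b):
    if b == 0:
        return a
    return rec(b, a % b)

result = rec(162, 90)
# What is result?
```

rec(162, 90) -> rec(90, 72) -> rec(72, 18) -> rec(18, 0) -> 18

Answer: 18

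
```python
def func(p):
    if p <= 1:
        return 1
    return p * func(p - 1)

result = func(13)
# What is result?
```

func(13) = 13 * 12 * 11 * 10 * 9 * 8 * 7 * 6 * 5 * 4 * 3 * 2 * 1 = 6227020800

Answer: 6227020800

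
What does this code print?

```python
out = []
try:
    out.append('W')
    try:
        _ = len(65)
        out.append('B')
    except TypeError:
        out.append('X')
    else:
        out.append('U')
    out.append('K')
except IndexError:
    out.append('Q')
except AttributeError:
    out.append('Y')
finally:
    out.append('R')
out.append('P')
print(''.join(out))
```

Execution trace: 'W' (try body) → 'X' (inner except TypeError) → 'K' (try body, no exception) → 'R' (finally) → 'P' (after the try/except). Output: WXKRP

Answer: WXKRP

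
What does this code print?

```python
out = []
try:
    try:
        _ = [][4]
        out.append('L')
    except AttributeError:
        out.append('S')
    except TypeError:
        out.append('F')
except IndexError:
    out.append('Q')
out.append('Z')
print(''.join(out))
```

Execution trace: 'Q' (outer except IndexError) → 'Z' (after the try/except). Output: QZ

Answer: QZ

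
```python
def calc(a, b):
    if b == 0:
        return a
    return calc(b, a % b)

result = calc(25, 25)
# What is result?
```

calc(25, 25) -> calc(25, 0) -> 25

Answer: 25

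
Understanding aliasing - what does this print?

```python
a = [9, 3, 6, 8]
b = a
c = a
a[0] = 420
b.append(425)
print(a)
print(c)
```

Key concept: multiple aliases.
Step by step:
`a = [9, 3, 6, 8]` → a = [9, 3, 6, 8]
`b = a` → b = [9, 3, 6, 8] (same object as a)
`c = a` → c = [9, 3, 6, 8] (same object as a, b)
`a[0] = 420` → a = [420, 3, 6, 8] (same object as b, c); b = [420, 3, 6, 8] (same object as a, c); c = [420, 3, 6, 8] (same object as a, b)
`b.append(425)` → a = [420, 3, 6, 8, 425] (same object as b, c); b = [420, 3, 6, 8, 425] (same object as a, c); c = [420, 3, 6, 8, 425] (same object as a, b)
`print(a)` → prints [420, 3, 6, 8, 425]
`print(c)` → prints [420, 3, 6, 8, 425]

Answer:
[420, 3, 6, 8, 425]
[420, 3, 6, 8, 425]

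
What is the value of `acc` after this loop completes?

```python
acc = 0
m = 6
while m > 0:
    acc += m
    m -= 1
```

Sum 6 down to 1
`acc` takes the values: 0 → 6 → 11 → 15 → 18 → 20 → 21

Answer: 21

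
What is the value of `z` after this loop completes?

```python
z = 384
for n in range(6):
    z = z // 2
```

Halve 6 times: 384 // 2^6 = 6
`z` takes the values: 384 → 192 → 96 → 48 → 24 → 12 → 6

Answer: 6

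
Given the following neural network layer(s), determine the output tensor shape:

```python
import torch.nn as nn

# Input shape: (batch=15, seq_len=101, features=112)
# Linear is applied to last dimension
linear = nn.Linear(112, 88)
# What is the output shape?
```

Input: (15, 101, 112) -> Output: (15, 101, 88)

Answer: (15, 101, 88)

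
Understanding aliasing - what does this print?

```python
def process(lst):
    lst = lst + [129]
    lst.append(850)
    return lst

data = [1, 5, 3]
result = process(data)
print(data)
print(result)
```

Key concept: rebinding parameter vs mutation.
Step by step:
`data = [1, 5, 3]` → data = [1, 5, 3]
`result = process(data)` → result = [1, 5, 3, 129, 850]
`print(data)` → prints [1, 5, 3]
`print(result)` → prints [1, 5, 3, 129, 850]

Answer:
[1, 5, 3]
[1, 5, 3, 129, 850]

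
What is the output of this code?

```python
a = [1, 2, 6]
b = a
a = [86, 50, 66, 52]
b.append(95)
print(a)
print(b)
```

Key concept: rebinding vs mutation: a is rebound to a new list, b still points at the original.
Step by step:
`a = [1, 2, 6]` → a = [1, 2, 6]
`b = a` → b = [1, 2, 6] (same object as a)
`a = [86, 50, 66, 52]` → a = [86, 50, 66, 52]
`b.append(95)` → b = [1, 2, 6, 95]
`print(a)` → prints [86, 50, 66, 52]
`print(b)` → prints [1, 2, 6, 95]

Answer:
[86, 50, 66, 52]
[1, 2, 6, 95]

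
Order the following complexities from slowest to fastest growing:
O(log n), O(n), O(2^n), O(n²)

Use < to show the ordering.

Ordered by growth rate: O(log n) < O(n) < O(n²) < O(2^n)

Answer: O(log n) < O(n) < O(n²) < O(2^n)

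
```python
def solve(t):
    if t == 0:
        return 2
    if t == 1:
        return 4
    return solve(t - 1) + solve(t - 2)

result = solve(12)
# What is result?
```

Build up from base cases: solve(0)=2, solve(1)=4, solve(2)=6, solve(3)=10, solve(4)=16, solve(5)=26, solve(6)=42, ..., solve(12)=754

Answer: 754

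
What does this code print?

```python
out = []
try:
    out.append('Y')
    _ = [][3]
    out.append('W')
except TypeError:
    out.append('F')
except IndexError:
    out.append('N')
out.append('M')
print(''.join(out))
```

Execution trace: 'Y' (try body) → 'N' (except IndexError) → 'M' (after the try/except). Output: YNM

Answer: YNM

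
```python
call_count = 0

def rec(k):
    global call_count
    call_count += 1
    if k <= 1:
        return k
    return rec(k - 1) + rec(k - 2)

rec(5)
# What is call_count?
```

Calls(k) = 1 + Calls(k-1) + Calls(k-2); Calls(0)=Calls(1)=1. For k=5 this gives 15.

Answer: 15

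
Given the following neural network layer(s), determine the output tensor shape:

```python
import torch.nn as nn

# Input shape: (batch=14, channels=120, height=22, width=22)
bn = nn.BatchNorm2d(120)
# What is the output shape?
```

Input: (14, 120, 22, 22) -> Output: (14, 120, 22, 22)

Answer: (14, 120, 22, 22)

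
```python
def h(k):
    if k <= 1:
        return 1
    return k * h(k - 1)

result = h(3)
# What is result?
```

h(3) = 3 * 2 * 1 = 6

Answer: 6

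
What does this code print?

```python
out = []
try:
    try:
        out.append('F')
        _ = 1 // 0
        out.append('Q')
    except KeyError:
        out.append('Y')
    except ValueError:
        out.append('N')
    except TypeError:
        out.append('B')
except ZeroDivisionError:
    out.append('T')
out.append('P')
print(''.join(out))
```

Execution trace: 'F' (try body) → 'T' (outer except ZeroDivisionError) → 'P' (after the try/except). Output: FTP

Answer: FTP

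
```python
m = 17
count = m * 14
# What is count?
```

Trace:
`m = 17` → m = 17
`count = m * 14` → count = 238
So count = 238

Answer: 238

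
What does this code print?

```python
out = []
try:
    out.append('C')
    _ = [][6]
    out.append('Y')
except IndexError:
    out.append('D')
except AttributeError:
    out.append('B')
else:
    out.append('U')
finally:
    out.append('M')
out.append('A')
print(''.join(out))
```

Execution trace: 'C' (try body) → 'D' (except IndexError) → 'M' (finally) → 'A' (after the try/except). Output: CDMA

Answer: CDMA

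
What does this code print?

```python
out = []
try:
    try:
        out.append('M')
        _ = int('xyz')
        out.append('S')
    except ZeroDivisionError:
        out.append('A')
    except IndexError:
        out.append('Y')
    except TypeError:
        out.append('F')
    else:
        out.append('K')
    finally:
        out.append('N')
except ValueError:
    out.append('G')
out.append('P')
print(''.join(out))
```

Execution trace: 'M' (try body) → 'N' (finally) → 'G' (outer except ValueError) → 'P' (after the try/except). Output: MNGP

Answer: MNGP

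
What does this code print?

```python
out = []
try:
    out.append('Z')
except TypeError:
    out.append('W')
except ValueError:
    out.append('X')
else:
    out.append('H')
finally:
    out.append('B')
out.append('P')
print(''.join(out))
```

Execution trace: 'Z' (try body, no exception) → 'H' (else) → 'B' (finally) → 'P' (after the try/except). Output: ZHBP

Answer: ZHBP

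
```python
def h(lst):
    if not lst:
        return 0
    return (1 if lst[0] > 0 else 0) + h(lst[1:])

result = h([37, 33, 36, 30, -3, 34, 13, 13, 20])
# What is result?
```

Count of positive elements in [37, 33, 36, 30, -3, 34, 13, 13, 20] = 8

Answer: 8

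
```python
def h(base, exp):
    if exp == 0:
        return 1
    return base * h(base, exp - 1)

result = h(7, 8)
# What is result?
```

h(7, 8) = 7 * 7 * 7 * 7 * 7 * 7 * 7 * 7 = 5764801

Answer: 5764801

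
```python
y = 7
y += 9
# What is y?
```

Trace:
`y = 7` → y = 7
`y += 9` → y = 16
So y = 16

Answer: 16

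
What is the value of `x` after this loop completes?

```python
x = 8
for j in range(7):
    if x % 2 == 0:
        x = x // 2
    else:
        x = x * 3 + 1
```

Collatz-style transformation from 8
`x` takes the values: 8 → 4 → 2 → 1 → 4 → 2 → 1 → 4

Answer: 4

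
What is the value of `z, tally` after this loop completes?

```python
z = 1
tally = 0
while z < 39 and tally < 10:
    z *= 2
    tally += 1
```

Double until >= 39 or 10 iterations
`z, tally` takes the values: (1, 0) → (2, 0) → (2, 1) → (4, 1) → (4, 2) → (8, 2) → (8, 3) → (16, 3) → (16, 4) → (32, 4) → (32, 5) → (64, 5) → (64, 6)

Answer: 64, 6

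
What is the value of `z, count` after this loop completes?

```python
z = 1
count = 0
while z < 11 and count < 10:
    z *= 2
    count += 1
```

Double until >= 11 or 10 iterations
`z, count` takes the values: (1, 0) → (2, 0) → (2, 1) → (4, 1) → (4, 2) → (8, 2) → (8, 3) → (16, 3) → (16, 4)

Answer: 16, 4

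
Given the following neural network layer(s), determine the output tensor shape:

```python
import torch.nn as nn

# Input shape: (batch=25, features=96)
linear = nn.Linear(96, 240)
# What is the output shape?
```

Input: (25, 96) -> Output: (25, 240)

Answer: (25, 240)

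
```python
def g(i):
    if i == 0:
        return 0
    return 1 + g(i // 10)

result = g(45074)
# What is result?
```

Count of digits of 45074: 5

Answer: 5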